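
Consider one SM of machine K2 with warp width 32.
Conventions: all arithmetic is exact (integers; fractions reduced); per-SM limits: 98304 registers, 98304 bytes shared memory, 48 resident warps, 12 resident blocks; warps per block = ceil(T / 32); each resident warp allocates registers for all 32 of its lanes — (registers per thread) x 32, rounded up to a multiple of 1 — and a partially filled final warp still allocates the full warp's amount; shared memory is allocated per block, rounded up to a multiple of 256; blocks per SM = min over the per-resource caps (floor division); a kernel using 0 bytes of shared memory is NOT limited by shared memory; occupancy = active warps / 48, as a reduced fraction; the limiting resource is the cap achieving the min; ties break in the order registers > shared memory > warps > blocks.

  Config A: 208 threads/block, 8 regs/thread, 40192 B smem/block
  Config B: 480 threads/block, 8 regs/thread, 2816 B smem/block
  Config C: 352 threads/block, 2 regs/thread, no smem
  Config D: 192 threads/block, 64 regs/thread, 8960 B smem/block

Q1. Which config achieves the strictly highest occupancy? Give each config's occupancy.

occupancies: A 7/24, B 15/16, C 11/12, D 1

Answer: D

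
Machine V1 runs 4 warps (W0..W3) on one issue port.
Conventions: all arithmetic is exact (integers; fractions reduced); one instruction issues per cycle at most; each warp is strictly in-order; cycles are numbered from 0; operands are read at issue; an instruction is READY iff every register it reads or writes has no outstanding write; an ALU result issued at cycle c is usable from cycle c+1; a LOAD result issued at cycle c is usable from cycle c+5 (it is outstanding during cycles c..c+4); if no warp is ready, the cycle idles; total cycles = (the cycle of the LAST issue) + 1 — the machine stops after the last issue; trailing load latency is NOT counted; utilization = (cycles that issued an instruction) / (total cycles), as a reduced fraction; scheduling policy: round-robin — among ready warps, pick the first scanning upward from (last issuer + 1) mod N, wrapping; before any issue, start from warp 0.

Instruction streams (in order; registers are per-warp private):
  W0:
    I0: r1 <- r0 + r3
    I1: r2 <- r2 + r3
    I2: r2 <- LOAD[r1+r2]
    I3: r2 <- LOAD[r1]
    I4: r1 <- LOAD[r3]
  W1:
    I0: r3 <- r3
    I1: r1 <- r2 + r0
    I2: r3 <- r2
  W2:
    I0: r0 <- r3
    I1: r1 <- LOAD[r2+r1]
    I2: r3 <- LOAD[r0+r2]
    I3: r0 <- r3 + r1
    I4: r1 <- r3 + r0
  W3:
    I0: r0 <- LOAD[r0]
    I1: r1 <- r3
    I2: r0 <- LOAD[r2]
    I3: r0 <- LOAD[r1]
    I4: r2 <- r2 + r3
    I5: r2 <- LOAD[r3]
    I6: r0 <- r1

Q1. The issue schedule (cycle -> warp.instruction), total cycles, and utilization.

cycle 0: W0.I0
cycle 1: W1.I0
cycle 2: W2.I0
cycle 3: W3.I0
cycle 4: W0.I1
cycle 5: W1.I1
cycle 6: W2.I1
cycle 7: W3.I1
cycle 8: W0.I2
cycle 9: W1.I2
cycle 10: W2.I2
cycle 11: W3.I2
cycle 12: idle
cycle 13: W0.I3
cycle 14: W0.I4
cycle 15: W2.I3
cycle 16: W3.I3
cycle 17: W2.I4
cycle 18: W3.I4
cycle 19: W3.I5
cycle 20: idle
cycle 21: W3.I6

Answer: 22 cycles, utilization 10/11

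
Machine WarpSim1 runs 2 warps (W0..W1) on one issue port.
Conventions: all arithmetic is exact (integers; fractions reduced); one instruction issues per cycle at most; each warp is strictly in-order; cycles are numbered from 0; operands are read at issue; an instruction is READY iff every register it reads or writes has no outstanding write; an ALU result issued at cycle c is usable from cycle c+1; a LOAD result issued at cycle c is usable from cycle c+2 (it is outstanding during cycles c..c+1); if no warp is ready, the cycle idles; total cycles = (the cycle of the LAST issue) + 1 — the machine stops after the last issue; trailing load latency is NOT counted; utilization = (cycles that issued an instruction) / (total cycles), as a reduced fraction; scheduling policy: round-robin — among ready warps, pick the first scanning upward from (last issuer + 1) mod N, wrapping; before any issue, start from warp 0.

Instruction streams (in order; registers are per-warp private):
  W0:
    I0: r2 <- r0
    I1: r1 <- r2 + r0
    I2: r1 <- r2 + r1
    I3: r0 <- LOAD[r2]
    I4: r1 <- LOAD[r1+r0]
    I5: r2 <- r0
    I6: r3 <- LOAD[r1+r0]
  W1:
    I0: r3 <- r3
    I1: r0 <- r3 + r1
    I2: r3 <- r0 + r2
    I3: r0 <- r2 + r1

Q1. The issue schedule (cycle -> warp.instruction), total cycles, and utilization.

cycle 0: W0.I0
cycle 1: W1.I0
cycle 2: W0.I1
cycle 3: W1.I1
cycle 4: W0.I2
cycle 5: W1.I2
cycle 6: W0.I3
cycle 7: W1.I3
cycle 8: W0.I4
cycle 9: W0.I5
cycle 10: W0.I6

Answer: 11 cycles, utilization 1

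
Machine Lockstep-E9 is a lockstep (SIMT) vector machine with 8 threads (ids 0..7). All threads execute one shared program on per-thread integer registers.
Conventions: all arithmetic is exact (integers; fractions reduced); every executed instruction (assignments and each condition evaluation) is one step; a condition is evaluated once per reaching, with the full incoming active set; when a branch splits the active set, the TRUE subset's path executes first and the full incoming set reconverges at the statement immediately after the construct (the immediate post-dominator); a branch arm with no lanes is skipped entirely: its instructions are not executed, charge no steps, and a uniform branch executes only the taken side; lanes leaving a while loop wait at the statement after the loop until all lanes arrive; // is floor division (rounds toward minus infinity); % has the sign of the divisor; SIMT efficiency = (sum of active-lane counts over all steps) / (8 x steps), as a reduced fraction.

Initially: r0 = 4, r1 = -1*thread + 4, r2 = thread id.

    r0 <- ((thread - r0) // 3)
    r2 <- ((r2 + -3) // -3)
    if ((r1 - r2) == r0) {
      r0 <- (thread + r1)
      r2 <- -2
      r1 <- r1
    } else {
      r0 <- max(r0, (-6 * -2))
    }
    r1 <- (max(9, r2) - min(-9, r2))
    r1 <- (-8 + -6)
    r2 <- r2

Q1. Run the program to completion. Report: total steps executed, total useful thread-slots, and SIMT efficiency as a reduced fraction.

Answer: 10 steps, 58 useful, 29/40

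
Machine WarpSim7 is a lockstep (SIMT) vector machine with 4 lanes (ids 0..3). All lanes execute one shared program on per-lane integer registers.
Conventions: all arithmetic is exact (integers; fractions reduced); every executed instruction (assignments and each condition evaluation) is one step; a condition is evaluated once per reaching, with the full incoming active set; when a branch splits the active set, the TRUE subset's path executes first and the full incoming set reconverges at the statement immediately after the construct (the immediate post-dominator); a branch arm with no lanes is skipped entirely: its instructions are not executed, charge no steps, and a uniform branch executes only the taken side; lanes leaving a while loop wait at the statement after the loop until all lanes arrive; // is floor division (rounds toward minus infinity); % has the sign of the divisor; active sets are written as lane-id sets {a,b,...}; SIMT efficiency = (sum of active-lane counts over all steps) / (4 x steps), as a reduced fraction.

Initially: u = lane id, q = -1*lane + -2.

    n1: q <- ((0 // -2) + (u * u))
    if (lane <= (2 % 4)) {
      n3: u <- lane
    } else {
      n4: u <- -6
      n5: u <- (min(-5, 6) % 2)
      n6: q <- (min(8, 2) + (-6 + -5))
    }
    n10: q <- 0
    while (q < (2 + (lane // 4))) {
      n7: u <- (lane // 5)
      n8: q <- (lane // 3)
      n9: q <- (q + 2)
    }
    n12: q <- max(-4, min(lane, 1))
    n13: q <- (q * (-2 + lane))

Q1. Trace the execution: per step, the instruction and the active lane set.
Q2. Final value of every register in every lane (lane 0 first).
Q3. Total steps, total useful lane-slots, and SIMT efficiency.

step 0: q <- ((0 // -2) + (u * u))   {0,1,2,3}
step 1: eval (lane <= (2 % 4))       {0,1,2,3}
step 2: u <- lane                    {0,1,2}
step 3: u <- -6                      {3}
step 4: u <- (min(-5, 6) % 2)        {3}
step 5: q <- (min(8, 2) + (-6 + -5)) {3}
step 6: q <- 0                       {0,1,2,3}
step 7: eval (q < (2 + (lane // 4))) {0,1,2,3}
step 8: u <- (lane // 5)             {0,1,2,3}
step 9: q <- (lane // 3)             {0,1,2,3}
step 10: q <- (q + 2)                 {0,1,2,3}
step 11: eval (q < (2 + (lane // 4))) {0,1,2,3}
step 12: q <- max(-4, min(lane, 1))   {0,1,2,3}
step 13: q <- (q * (-2 + lane))       {0,1,2,3}

Answer: 14 steps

u: 0,0,0,0
q: 0,-1,0,1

steps = 14; useful = 46; efficiency = 46/56 = 23/28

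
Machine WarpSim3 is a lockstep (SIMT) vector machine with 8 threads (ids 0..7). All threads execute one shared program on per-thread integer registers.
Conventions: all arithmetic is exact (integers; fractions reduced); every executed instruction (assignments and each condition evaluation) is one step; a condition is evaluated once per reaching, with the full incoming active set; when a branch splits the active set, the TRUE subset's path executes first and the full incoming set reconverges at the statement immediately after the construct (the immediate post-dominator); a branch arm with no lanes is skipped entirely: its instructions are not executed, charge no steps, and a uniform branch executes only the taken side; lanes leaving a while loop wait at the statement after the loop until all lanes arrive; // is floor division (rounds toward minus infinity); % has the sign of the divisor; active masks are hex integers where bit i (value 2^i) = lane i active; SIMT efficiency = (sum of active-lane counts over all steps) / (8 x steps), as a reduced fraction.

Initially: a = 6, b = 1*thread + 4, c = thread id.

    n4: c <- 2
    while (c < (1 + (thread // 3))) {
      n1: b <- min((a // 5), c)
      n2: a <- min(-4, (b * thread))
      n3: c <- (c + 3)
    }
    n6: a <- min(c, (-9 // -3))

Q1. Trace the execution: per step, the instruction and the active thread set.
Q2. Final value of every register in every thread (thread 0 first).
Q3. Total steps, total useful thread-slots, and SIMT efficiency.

step 0: c <- 2                       0xff
step 1: eval (c < (1 + (thread // 3))) 0xff
step 2: b <- min((a // 5), c)        0xc0
step 3: a <- min(-4, (b * thread))   0xc0
step 4: c <- (c + 3)                 0xc0
step 5: eval (c < (1 + (thread // 3))) 0xc0
step 6: a <- min(c, (-9 // -3))      0xff

Answer: 7 steps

a: 2,2,2,2,2,2,3,3
b: 4,5,6,7,8,9,1,1
c: 2,2,2,2,2,2,5,5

steps = 7; useful = 32; efficiency = 32/56 = 4/7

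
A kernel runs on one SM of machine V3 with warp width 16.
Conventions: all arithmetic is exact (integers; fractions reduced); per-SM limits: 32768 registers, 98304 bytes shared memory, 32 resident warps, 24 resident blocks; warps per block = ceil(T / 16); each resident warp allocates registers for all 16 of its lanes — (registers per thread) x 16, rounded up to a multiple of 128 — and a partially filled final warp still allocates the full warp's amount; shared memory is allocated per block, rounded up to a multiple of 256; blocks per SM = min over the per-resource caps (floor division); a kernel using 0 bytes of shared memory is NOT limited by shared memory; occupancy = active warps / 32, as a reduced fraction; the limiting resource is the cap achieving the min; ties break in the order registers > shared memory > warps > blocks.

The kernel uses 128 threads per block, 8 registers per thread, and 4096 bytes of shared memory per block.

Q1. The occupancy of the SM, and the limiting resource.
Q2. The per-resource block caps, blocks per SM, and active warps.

Answer: occupancy 1, limited by warps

registers: 32 blocks
shared memory: 24 blocks
warps: 4 blocks
blocks: 24 blocks

Answer: 4 blocks, 32 active warps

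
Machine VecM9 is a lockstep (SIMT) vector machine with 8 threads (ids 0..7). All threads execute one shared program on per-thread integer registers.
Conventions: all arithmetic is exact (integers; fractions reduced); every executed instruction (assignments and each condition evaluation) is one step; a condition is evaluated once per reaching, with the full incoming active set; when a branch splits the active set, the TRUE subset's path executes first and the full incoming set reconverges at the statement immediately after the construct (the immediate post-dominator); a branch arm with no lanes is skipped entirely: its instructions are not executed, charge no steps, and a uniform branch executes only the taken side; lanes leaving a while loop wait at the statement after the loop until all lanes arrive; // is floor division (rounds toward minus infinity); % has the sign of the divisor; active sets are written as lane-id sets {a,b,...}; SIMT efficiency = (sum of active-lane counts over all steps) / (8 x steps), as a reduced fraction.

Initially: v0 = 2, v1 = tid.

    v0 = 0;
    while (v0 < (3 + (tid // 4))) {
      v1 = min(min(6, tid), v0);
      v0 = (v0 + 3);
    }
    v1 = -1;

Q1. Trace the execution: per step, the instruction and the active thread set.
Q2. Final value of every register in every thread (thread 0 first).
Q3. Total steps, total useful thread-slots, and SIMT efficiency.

step 0: v0 <- 0                      {0,1,2,3,4,5,6,7}
step 1: eval (v0 < (3 + (tid // 4))) {0,1,2,3,4,5,6,7}
step 2: v1 <- min(min(6, tid), v0)   {0,1,2,3,4,5,6,7}
step 3: v0 <- (v0 + 3)               {0,1,2,3,4,5,6,7}
step 4: eval (v0 < (3 + (tid // 4))) {0,1,2,3,4,5,6,7}
step 5: v1 <- min(min(6, tid), v0)   {4,5,6,7}
step 6: v0 <- (v0 + 3)               {4,5,6,7}
step 7: eval (v0 < (3 + (tid // 4))) {4,5,6,7}
step 8: v1 <- -1                     {0,1,2,3,4,5,6,7}

Answer: 9 steps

v0: 3,3,3,3,6,6,6,6
v1: -1,-1,-1,-1,-1,-1,-1,-1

steps = 9; useful = 60; efficiency = 60/72 = 5/6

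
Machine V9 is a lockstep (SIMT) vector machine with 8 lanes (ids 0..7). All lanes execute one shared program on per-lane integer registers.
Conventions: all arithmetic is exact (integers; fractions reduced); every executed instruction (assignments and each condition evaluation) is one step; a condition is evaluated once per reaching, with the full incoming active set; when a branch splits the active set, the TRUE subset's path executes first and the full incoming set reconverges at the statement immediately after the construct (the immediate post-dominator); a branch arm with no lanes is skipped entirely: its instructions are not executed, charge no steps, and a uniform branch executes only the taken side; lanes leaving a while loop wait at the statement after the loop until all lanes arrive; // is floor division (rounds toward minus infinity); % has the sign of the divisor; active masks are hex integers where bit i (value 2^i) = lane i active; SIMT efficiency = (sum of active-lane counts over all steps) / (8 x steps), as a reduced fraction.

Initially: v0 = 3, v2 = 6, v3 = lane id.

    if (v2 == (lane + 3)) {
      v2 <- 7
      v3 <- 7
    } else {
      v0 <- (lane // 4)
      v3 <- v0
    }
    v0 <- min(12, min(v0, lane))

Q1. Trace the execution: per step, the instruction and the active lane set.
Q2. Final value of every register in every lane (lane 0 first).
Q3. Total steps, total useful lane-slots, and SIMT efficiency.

step 0: eval (v2 == (lane + 3))      0xff
step 1: v2 <- 7                      0x08
step 2: v3 <- 7                      0x08
step 3: v0 <- (lane // 4)            0xf7
step 4: v3 <- v0                     0xf7
step 5: v0 <- min(12, min(v0, lane)) 0xff

Answer: 6 steps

v0: 0,0,0,3,1,1,1,1
v2: 6,6,6,7,6,6,6,6
v3: 0,0,0,7,1,1,1,1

steps = 6; useful = 32; efficiency = 32/48 = 2/3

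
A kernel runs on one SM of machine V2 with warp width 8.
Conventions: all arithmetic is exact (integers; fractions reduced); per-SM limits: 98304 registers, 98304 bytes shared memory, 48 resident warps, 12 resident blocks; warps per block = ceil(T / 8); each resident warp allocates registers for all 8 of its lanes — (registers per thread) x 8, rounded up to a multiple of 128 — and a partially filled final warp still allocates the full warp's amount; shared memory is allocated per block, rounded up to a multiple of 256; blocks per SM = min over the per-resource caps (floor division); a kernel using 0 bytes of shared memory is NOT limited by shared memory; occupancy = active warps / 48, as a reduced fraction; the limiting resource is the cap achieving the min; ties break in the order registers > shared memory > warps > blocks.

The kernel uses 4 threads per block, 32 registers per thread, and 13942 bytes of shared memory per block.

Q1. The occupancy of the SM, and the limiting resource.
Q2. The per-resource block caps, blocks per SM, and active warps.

Answer: occupancy 1/8, limited by shared memory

registers: 384 blocks
shared memory: 6 blocks
warps: 48 blocks
blocks: 12 blocks

Answer: 6 blocks, 6 active warps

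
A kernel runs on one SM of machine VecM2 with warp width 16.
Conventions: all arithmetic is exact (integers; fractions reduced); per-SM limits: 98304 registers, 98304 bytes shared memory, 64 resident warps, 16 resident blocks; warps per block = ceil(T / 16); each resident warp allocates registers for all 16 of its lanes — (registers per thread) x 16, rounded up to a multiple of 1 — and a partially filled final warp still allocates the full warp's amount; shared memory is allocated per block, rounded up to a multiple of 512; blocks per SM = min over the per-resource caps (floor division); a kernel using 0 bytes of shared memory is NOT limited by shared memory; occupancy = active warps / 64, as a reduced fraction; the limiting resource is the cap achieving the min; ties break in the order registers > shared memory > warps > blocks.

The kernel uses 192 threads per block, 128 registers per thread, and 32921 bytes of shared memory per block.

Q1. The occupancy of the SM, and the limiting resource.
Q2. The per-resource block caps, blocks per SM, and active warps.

Answer: occupancy 3/8, limited by shared memory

registers: 4 blocks
shared memory: 2 blocks
warps: 5 blocks
blocks: 16 blocks

Answer: 2 blocks, 24 active warps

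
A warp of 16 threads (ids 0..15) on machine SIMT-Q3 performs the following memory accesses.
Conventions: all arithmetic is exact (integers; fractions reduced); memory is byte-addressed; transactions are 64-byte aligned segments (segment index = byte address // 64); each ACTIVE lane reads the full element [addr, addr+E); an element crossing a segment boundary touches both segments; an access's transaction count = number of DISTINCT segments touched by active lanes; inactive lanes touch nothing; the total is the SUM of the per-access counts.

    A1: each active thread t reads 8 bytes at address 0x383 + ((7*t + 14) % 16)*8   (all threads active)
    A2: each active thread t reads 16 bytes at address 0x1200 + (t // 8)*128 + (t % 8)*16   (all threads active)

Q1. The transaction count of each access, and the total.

A1: 3 transactions
A2: 4 transactions

Answer: 3,4; total 7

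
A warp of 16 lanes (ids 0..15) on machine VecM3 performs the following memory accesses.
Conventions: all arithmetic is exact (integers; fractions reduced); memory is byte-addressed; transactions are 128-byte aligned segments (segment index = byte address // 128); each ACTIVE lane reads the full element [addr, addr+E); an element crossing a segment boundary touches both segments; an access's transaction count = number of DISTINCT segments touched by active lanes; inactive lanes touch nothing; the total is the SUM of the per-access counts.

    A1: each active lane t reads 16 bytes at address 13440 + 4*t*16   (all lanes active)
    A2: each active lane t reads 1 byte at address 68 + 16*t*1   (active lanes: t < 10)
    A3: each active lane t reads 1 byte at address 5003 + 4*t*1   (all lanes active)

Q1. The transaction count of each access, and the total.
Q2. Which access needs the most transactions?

A1: 8 transactions
A2: 2 transactions
A3: 1 transaction

Answer: 8,2,1; total 11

Answer: A1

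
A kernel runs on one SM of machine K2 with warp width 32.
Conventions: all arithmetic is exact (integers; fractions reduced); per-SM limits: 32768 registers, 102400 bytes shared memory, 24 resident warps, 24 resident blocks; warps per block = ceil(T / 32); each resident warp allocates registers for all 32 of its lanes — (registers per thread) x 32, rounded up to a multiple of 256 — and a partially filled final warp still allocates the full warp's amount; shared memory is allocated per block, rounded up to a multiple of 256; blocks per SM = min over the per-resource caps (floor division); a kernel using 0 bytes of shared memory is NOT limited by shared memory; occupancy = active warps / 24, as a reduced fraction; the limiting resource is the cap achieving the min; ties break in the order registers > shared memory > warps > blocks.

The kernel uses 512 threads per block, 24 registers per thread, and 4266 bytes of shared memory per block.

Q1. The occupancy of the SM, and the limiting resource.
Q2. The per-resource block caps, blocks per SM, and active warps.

Answer: occupancy 2/3, limited by warps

registers: 2 blocks
shared memory: 23 blocks
warps: 1 block
blocks: 24 blocks

Answer: 1 block, 16 active warps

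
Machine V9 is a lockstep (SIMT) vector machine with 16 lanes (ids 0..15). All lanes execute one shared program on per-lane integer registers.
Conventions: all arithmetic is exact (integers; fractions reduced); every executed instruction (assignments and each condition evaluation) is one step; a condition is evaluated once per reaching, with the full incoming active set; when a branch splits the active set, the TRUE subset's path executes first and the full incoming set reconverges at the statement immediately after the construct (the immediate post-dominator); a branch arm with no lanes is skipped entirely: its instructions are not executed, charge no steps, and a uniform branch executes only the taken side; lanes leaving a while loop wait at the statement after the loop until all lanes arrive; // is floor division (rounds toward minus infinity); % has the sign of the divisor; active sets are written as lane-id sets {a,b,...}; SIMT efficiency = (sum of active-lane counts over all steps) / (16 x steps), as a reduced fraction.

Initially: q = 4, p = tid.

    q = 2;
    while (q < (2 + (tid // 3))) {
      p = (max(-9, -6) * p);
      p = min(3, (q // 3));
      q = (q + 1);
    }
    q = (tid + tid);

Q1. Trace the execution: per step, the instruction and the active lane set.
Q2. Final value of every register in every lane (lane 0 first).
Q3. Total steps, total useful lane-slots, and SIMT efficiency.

step 0: q <- 2                       {0,1,2,3,4,5,6,7,8,9,10,11,12,13,14,15}
step 1: eval (q < (2 + (tid // 3)))  {0,1,2,3,4,5,6,7,8,9,10,11,12,13,14,15}
step 2: p <- (max(-9, -6) * p)       {3,4,5,6,7,8,9,10,11,12,13,14,15}
step 3: p <- min(3, (q // 3))        {3,4,5,6,7,8,9,10,11,12,13,14,15}
step 4: q <- (q + 1)                 {3,4,5,6,7,8,9,10,11,12,13,14,15}
step 5: eval (q < (2 + (tid // 3)))  {3,4,5,6,7,8,9,10,11,12,13,14,15}
step 6: p <- (max(-9, -6) * p)       {6,7,8,9,10,11,12,13,14,15}
step 7: p <- min(3, (q // 3))        {6,7,8,9,10,11,12,13,14,15}
step 8: q <- (q + 1)                 {6,7,8,9,10,11,12,13,14,15}
step 9: eval (q < (2 + (tid // 3)))  {6,7,8,9,10,11,12,13,14,15}
step 10: p <- (max(-9, -6) * p)       {9,10,11,12,13,14,15}
step 11: p <- min(3, (q // 3))        {9,10,11,12,13,14,15}
step 12: q <- (q + 1)                 {9,10,11,12,13,14,15}
step 13: eval (q < (2 + (tid // 3)))  {9,10,11,12,13,14,15}
step 14: p <- (max(-9, -6) * p)       {12,13,14,15}
step 15: p <- min(3, (q // 3))        {12,13,14,15}
step 16: q <- (q + 1)                 {12,13,14,15}
step 17: eval (q < (2 + (tid // 3)))  {12,13,14,15}
step 18: p <- (max(-9, -6) * p)       {15}
step 19: p <- min(3, (q // 3))        {15}
step 20: q <- (q + 1)                 {15}
step 21: eval (q < (2 + (tid // 3)))  {15}
step 22: q <- (tid + tid)             {0,1,2,3,4,5,6,7,8,9,10,11,12,13,14,15}

Answer: 23 steps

q: 0,2,4,6,8,10,12,14,16,18,20,22,24,26,28,30
p: 0,1,2,0,0,0,1,1,1,1,1,1,1,1,1,2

steps = 23; useful = 188; efficiency = 188/368 = 47/92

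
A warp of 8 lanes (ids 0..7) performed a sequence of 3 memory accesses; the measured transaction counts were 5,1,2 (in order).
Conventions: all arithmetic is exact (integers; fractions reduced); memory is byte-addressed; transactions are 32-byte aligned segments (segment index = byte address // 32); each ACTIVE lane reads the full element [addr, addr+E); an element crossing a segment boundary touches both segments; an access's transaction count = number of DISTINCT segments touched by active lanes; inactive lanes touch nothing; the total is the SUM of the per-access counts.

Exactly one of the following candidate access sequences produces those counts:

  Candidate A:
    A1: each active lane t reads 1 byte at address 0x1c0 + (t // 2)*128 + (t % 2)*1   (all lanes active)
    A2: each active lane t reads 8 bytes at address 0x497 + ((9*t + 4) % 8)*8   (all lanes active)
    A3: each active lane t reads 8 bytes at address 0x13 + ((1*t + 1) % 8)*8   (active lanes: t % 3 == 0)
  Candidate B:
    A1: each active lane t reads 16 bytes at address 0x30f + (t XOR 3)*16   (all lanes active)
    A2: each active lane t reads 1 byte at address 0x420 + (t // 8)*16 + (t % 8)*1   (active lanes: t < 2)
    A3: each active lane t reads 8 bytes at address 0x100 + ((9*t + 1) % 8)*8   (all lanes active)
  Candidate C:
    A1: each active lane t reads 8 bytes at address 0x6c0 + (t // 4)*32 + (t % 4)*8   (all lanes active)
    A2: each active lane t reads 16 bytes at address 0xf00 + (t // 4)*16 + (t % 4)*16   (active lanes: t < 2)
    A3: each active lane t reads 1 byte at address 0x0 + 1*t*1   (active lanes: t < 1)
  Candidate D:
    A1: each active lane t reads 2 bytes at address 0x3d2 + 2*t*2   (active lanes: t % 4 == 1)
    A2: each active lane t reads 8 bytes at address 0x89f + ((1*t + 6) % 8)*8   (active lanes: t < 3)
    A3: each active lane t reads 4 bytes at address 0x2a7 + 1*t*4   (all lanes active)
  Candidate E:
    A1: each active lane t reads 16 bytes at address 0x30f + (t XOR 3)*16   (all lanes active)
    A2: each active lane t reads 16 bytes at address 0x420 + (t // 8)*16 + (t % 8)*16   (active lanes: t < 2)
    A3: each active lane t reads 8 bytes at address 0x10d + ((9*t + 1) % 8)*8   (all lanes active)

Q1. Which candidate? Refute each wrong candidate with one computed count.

A: A1 gives 4 transactions, not 5
C: A1 gives 2 transactions, not 5
D: A1 gives 2 transactions, not 5
E: A3 gives 3 transactions, not 2
B: all counts match (5,1,2)

Answer: B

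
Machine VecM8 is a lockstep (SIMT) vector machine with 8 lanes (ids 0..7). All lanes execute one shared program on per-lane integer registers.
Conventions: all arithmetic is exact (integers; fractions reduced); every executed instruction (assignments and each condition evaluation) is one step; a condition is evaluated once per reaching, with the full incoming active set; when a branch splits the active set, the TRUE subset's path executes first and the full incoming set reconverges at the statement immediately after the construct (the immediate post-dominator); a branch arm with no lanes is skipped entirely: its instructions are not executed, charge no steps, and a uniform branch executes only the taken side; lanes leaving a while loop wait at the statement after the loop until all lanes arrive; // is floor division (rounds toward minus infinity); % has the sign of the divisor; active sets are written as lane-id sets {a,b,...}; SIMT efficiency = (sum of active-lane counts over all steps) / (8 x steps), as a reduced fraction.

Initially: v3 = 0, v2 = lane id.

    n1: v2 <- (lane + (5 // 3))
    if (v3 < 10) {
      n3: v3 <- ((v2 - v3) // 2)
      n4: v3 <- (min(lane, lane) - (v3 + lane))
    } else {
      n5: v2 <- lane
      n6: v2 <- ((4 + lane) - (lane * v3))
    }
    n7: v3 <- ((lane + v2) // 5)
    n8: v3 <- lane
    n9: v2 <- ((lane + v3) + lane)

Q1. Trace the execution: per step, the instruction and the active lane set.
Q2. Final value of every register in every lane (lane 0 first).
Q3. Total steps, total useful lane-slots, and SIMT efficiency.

step 0: v2 <- (lane + (5 // 3))      {0,1,2,3,4,5,6,7}
step 1: eval (v3 < 10)               {0,1,2,3,4,5,6,7}
step 2: v3 <- ((v2 - v3) // 2)       {0,1,2,3,4,5,6,7}
step 3: v3 <- (min(lane, lane) - (v3 + lane)) {0,1,2,3,4,5,6,7}
step 4: v3 <- ((lane + v2) // 5)     {0,1,2,3,4,5,6,7}
step 5: v3 <- lane                   {0,1,2,3,4,5,6,7}
step 6: v2 <- ((lane + v3) + lane)   {0,1,2,3,4,5,6,7}

Answer: 7 steps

v3: 0,1,2,3,4,5,6,7
v2: 0,3,6,9,12,15,18,21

steps = 7; useful = 56; efficiency = 56/56 = 1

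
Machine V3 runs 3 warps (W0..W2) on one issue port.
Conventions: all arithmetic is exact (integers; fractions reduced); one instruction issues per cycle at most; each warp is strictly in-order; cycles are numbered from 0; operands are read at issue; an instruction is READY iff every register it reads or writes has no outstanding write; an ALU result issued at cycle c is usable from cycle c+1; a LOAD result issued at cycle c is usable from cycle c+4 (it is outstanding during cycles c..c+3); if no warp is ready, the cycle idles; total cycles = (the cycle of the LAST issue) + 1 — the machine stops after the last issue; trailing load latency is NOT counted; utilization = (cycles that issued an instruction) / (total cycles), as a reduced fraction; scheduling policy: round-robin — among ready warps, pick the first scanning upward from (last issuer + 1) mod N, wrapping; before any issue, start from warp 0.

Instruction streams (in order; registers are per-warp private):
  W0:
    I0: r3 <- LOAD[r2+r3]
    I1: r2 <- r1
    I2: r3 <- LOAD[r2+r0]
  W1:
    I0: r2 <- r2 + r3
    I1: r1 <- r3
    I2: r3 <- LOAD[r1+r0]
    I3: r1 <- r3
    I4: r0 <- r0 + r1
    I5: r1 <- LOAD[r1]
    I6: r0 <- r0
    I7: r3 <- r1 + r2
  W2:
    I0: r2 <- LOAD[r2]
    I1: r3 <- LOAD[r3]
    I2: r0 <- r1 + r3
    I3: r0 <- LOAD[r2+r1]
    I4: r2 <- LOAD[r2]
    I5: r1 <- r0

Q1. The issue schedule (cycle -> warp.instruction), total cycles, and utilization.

cycle 0: W0.I0
cycle 1: W1.I0
cycle 2: W2.I0
cycle 3: W0.I1
cycle 4: W1.I1
cycle 5: W2.I1
cycle 6: W0.I2
cycle 7: W1.I2
cycle 8: idle
cycle 9: W2.I2
cycle 10: W2.I3
cycle 11: W1.I3
cycle 12: W2.I4
cycle 13: W1.I4
cycle 14: W2.I5
cycle 15: W1.I5
cycle 16: W1.I6
cycle 17: idle
cycle 18: idle
cycle 19: W1.I7

Answer: 20 cycles, utilization 17/20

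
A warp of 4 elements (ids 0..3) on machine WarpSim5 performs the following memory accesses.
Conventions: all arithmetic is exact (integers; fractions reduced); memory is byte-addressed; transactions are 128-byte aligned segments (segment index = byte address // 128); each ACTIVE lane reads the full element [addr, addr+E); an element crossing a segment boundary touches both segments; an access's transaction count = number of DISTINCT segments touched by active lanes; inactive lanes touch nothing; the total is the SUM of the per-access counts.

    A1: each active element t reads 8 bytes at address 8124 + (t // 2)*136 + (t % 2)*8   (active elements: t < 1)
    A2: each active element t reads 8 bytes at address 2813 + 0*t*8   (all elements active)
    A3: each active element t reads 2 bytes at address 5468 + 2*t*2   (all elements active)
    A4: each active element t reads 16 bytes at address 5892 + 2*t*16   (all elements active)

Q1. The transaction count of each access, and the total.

A1: 1 transaction
A2: 2 transactions
A3: 1 transaction
A4: 1 transaction

Answer: 1,2,1,1; total 5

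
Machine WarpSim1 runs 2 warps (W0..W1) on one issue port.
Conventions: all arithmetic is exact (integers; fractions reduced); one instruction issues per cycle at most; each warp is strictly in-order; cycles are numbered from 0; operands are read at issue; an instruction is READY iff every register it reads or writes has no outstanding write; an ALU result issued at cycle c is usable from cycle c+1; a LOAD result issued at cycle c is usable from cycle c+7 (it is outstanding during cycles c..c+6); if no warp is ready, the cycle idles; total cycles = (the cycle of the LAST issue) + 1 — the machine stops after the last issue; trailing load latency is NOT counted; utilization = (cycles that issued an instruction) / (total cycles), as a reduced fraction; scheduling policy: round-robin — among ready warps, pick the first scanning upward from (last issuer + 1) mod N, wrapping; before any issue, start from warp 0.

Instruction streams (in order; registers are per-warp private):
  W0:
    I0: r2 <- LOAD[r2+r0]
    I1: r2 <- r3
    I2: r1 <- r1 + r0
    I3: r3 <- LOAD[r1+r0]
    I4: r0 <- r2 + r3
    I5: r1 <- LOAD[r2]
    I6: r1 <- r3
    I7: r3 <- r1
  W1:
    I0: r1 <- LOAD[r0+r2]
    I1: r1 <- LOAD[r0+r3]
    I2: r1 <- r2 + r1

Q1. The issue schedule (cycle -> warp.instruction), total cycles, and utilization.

cycle 0: W0.I0
cycle 1: W1.I0
cycle 2: idle
cycle 3: idle
cycle 4: idle
cycle 5: idle
cycle 6: idle
cycle 7: W0.I1
cycle 8: W1.I1
cycle 9: W0.I2
cycle 10: W0.I3
cycle 11: idle
cycle 12: idle
cycle 13: idle
cycle 14: idle
cycle 15: W1.I2
cycle 16: idle
cycle 17: W0.I4
cycle 18: W0.I5
cycle 19: idle
cycle 20: idle
cycle 21: idle
cycle 22: idle
cycle 23: idle
cycle 24: idle
cycle 25: W0.I6
cycle 26: W0.I7

Answer: 27 cycles, utilization 11/27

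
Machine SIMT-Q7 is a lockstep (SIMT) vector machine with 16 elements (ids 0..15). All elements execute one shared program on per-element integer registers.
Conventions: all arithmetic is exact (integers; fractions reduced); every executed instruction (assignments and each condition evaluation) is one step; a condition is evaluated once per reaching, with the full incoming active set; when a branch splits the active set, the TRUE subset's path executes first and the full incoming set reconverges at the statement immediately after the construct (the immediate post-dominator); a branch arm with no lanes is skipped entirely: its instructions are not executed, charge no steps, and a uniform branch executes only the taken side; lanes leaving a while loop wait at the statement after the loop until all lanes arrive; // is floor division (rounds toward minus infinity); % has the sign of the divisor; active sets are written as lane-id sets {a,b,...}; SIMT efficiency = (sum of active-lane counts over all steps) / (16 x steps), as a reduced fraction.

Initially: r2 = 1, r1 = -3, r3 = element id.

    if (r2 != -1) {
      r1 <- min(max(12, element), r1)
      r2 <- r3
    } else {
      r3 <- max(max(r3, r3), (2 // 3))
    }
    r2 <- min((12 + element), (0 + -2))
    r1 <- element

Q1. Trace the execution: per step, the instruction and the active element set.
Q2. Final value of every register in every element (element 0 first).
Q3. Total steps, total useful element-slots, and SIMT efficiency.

step 0: eval (r2 != -1)              {0,1,2,3,4,5,6,7,8,9,10,11,12,13,14,15}
step 1: r1 <- min(max(12, element), r1) {0,1,2,3,4,5,6,7,8,9,10,11,12,13,14,15}
step 2: r2 <- r3                     {0,1,2,3,4,5,6,7,8,9,10,11,12,13,14,15}
step 3: r2 <- min((12 + element), (0 + -2)) {0,1,2,3,4,5,6,7,8,9,10,11,12,13,14,15}
step 4: r1 <- element                {0,1,2,3,4,5,6,7,8,9,10,11,12,13,14,15}

Answer: 5 steps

r2: -2,-2,-2,-2,-2,-2,-2,-2,-2,-2,-2,-2,-2,-2,-2,-2
r1: 0,1,2,3,4,5,6,7,8,9,10,11,12,13,14,15
r3: 0,1,2,3,4,5,6,7,8,9,10,11,12,13,14,15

steps = 5; useful = 80; efficiency = 80/80 = 1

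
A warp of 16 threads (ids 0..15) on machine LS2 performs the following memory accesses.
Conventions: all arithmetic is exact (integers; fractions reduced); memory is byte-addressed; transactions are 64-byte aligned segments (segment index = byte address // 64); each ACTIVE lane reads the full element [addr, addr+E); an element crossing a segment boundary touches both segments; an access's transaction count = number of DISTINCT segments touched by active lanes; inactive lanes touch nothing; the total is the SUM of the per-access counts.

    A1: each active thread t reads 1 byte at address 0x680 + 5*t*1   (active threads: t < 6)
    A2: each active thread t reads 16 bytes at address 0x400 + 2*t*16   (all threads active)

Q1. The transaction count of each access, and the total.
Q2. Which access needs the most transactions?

A1: 1 transaction
A2: 8 transactions

Answer: 1,8; total 9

Answer: A2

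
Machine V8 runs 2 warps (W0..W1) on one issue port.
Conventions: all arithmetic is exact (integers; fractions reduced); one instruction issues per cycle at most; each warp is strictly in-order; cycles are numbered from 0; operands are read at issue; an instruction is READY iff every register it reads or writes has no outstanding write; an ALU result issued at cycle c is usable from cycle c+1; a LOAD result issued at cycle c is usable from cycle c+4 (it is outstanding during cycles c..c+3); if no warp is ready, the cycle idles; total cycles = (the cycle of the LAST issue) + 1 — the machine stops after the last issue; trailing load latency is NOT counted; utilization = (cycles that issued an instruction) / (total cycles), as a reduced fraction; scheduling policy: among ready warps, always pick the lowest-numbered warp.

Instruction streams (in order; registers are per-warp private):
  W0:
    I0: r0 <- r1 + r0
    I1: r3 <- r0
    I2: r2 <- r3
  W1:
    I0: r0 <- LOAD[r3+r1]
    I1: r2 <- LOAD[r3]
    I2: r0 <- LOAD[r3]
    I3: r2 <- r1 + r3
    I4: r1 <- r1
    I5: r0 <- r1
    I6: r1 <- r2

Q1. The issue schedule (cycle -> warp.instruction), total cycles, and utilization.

cycle 0: W0.I0
cycle 1: W0.I1
cycle 2: W0.I2
cycle 3: W1.I0
cycle 4: W1.I1
cycle 5: idle
cycle 6: idle
cycle 7: W1.I2
cycle 8: W1.I3
cycle 9: W1.I4
cycle 10: idle
cycle 11: W1.I5
cycle 12: W1.I6

Answer: 13 cycles, utilization 10/13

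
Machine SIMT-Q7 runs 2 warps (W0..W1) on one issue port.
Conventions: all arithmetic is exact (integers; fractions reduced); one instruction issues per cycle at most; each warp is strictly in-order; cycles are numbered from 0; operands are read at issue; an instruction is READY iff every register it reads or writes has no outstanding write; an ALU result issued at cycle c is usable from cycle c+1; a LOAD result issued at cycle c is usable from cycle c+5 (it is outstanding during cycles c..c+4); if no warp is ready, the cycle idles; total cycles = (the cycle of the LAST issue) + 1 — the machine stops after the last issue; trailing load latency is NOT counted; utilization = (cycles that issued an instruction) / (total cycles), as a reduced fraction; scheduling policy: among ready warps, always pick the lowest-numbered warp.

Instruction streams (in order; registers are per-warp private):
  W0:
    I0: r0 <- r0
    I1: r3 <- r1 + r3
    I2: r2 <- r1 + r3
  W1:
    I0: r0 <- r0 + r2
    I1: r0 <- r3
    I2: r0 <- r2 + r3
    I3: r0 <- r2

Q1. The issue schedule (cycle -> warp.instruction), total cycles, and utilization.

cycle 0: W0.I0
cycle 1: W0.I1
cycle 2: W0.I2
cycle 3: W1.I0
cycle 4: W1.I1
cycle 5: W1.I2
cycle 6: W1.I3

Answer: 7 cycles, utilization 1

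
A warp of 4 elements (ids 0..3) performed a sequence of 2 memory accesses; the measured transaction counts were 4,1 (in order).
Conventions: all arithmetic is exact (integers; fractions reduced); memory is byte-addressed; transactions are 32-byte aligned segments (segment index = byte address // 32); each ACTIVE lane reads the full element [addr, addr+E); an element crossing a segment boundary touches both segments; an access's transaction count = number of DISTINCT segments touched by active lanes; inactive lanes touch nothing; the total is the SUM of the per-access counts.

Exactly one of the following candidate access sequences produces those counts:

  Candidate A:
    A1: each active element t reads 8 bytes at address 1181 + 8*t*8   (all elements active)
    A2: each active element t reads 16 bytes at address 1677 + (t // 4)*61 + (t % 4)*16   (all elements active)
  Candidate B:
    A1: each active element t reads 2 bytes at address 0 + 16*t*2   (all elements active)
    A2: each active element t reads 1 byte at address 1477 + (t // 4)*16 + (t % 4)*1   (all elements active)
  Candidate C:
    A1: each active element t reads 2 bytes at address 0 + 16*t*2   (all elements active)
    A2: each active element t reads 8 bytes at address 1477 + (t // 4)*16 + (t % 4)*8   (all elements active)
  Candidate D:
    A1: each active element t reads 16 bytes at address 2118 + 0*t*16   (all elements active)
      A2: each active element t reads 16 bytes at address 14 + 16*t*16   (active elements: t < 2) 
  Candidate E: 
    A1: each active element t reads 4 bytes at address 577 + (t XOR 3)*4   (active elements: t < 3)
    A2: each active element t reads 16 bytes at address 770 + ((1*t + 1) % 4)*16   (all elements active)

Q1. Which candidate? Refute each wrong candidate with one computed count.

A: A1 gives 8 transactions, not 4
C: A2 gives 2 transactions, not 1
D: A1 gives 1 transaction, not 4
E: A1 gives 1 transaction, not 4
B: all counts match (4,1)

Answer: B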